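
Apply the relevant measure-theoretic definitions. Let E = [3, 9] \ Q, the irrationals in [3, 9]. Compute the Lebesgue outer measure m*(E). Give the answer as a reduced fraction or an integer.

The interval I = [3, 9] has m(I) = 9 - 3 = 6 (endpoints are measure-zero, so open/closed/half-open agree). Write I = (I cap Q) u (I \ Q). The rationals in I are countable, so m*(I cap Q) = 0 (cover each rational by intervals whose total length is arbitrarily small). By countable subadditivity m*(I) <= m*(I cap Q) + m*(I \ Q), hence m*(I \ Q) >= m(I) = 6. The reverse inequality m*(I \ Q) <= m*(I) = 6 is trivial since (I \ Q) is a subset of I. Therefore m*(I \ Q) = 6.

6


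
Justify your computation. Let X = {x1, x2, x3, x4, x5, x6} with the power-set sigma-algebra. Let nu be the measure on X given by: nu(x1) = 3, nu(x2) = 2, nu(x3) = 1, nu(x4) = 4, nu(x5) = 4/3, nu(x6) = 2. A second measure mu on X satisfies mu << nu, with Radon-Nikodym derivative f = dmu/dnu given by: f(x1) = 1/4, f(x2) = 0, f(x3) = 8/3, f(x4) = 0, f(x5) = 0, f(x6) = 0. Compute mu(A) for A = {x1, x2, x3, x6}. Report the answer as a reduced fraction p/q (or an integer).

By the defining property of the Radon-Nikodym derivative, for every measurable set A,
  mu(A) = integral_A f dnu.
Since nu is a discrete measure concentrated on the atoms of X, the integral over A reduces to the sum
  mu(A) = sum_{x in A} f(x) * nu({x}).
Computing each term:
  x1: f(x1) * nu(x1) = 1/4 * 3 = 3/4.
  x2: f(x2) * nu(x2) = 0 * 2 = 0.
  x3: f(x3) * nu(x3) = 8/3 * 1 = 8/3.
  x6: f(x6) * nu(x6) = 0 * 2 = 0.
Summing: mu(A) = 3/4 + 0 + 8/3 + 0 = 41/12.

41/12


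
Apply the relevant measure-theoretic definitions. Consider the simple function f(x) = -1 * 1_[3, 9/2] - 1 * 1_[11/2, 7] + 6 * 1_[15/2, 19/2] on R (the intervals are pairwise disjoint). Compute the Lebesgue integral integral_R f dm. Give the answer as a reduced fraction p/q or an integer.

For a simple function f = sum_i c_i * 1_{A_i} with disjoint A_i,
  integral f dm = sum_i c_i * m(A_i).
Lengths of the A_i:
  m(A_1) = 9/2 - 3 = 3/2.
  m(A_2) = 7 - 11/2 = 3/2.
  m(A_3) = 19/2 - 15/2 = 2.
Contributions c_i * m(A_i):
  (-1) * (3/2) = -3/2.
  (-1) * (3/2) = -3/2.
  (6) * (2) = 12.
Total: -3/2 - 3/2 + 12 = 9.

9


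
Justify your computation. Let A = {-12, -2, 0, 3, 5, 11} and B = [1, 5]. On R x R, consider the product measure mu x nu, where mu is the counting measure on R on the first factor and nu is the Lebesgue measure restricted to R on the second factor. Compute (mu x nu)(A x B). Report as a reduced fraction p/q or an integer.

For a measurable rectangle A x B, the product measure satisfies
  (mu x nu)(A x B) = mu(A) * nu(B).
  mu(A) = 6.
  nu(B) = 4.
  (mu x nu)(A x B) = 6 * 4 = 24.

24


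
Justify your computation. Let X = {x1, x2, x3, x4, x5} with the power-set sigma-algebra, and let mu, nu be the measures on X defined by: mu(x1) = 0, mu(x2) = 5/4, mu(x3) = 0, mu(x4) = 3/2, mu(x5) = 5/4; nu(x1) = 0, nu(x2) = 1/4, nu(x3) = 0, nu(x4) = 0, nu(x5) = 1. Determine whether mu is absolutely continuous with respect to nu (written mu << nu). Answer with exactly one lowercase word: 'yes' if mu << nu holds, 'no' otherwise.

mu << nu means: every nu-null measurable set is also mu-null; equivalently, for every atom x, if nu({x}) = 0 then mu({x}) = 0.
Checking each atom:
  x1: nu = 0, mu = 0 -> consistent with mu << nu.
  x2: nu = 1/4 > 0 -> no constraint.
  x3: nu = 0, mu = 0 -> consistent with mu << nu.
  x4: nu = 0, mu = 3/2 > 0 -> violates mu << nu.
  x5: nu = 1 > 0 -> no constraint.
The atom(s) x4 violate the condition (nu = 0 but mu > 0). Therefore mu is NOT absolutely continuous w.r.t. nu.

no


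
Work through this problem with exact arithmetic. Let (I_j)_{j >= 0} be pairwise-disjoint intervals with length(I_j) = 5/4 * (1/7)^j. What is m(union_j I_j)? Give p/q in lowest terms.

By countable additivity of the Lebesgue measure on pairwise disjoint measurable sets,
  m(union_{j >= 0} I_j) = sum_{j >= 0} m(I_j) = sum_{j >= 0} a * r^j,
  with a = 5/4 and r = 1/7.
Since 0 < r = 1/7 < 1, the geometric series converges:
  sum_{j >= 0} a * r^j = a / (1 - r).
  = 5/4 / (1 - 1/7)
  = 5/4 / (6/7)
  = 35/24.

35/24


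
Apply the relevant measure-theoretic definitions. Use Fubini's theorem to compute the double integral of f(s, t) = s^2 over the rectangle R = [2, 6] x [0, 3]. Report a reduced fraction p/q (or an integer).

f(s, t) is a tensor product of a function of s and a function of t, and both factors are bounded continuous (hence Lebesgue integrable) on the rectangle, so Fubini's theorem applies:
  integral_R f d(m x m) = (integral_a1^b1 s^2 ds) * (integral_a2^b2 1 dt).
Inner integral in s: integral_{2}^{6} s^2 ds = (6^3 - 2^3)/3
  = 208/3.
Inner integral in t: integral_{0}^{3} 1 dt = (3^1 - 0^1)/1
  = 3.
Product: (208/3) * (3) = 208.

208


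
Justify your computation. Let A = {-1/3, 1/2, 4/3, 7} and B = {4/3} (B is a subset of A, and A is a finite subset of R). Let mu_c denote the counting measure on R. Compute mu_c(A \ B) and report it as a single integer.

Counting measure assigns mu_c(E) = |E| (number of elements) when E is finite. For B subset A, A \ B is the set of elements of A not in B, so |A \ B| = |A| - |B|.
|A| = 4, |B| = 1, so mu_c(A \ B) = 4 - 1 = 3.

3


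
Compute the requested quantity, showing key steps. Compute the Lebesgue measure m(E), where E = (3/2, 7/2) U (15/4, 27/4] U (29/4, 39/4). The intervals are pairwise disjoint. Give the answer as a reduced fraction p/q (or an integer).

For pairwise disjoint intervals, m(union_i I_i) = sum_i m(I_i),
and m is invariant under swapping open/closed endpoints (single points have measure 0).
So m(E) = sum_i (b_i - a_i).
  I_1 has length 7/2 - 3/2 = 2.
  I_2 has length 27/4 - 15/4 = 3.
  I_3 has length 39/4 - 29/4 = 5/2.
Summing:
  m(E) = 2 + 3 + 5/2 = 15/2.

15/2


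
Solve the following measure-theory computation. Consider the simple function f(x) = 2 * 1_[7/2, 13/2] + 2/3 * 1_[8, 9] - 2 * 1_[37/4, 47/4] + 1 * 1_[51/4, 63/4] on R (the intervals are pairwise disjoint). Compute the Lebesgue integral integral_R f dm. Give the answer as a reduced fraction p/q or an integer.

For a simple function f = sum_i c_i * 1_{A_i} with disjoint A_i,
  integral f dm = sum_i c_i * m(A_i).
Lengths of the A_i:
  m(A_1) = 13/2 - 7/2 = 3.
  m(A_2) = 9 - 8 = 1.
  m(A_3) = 47/4 - 37/4 = 5/2.
  m(A_4) = 63/4 - 51/4 = 3.
Contributions c_i * m(A_i):
  (2) * (3) = 6.
  (2/3) * (1) = 2/3.
  (-2) * (5/2) = -5.
  (1) * (3) = 3.
Total: 6 + 2/3 - 5 + 3 = 14/3.

14/3


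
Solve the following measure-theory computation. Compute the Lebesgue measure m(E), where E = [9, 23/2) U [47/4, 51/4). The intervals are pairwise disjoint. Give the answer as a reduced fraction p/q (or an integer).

For pairwise disjoint intervals, m(union_i I_i) = sum_i m(I_i),
and m is invariant under swapping open/closed endpoints (single points have measure 0).
So m(E) = sum_i (b_i - a_i).
  I_1 has length 23/2 - 9 = 5/2.
  I_2 has length 51/4 - 47/4 = 1.
Summing:
  m(E) = 5/2 + 1 = 7/2.

7/2


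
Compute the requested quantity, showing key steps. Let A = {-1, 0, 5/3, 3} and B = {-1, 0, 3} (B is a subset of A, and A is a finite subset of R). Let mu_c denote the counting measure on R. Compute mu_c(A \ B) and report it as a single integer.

Counting measure assigns mu_c(E) = |E| (number of elements) when E is finite. For B subset A, A \ B is the set of elements of A not in B, so |A \ B| = |A| - |B|.
|A| = 4, |B| = 3, so mu_c(A \ B) = 4 - 3 = 1.

1


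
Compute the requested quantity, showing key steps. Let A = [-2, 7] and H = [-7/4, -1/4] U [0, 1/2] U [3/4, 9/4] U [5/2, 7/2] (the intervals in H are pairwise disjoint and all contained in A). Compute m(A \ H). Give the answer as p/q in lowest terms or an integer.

The ambient interval has length m(A) = 7 - (-2) = 9.
Since the holes are disjoint and sit inside A, by finite additivity
  m(H) = sum_i (b_i - a_i), and m(A \ H) = m(A) - m(H).
Computing the hole measures:
  m(H_1) = -1/4 - (-7/4) = 3/2.
  m(H_2) = 1/2 - 0 = 1/2.
  m(H_3) = 9/4 - 3/4 = 3/2.
  m(H_4) = 7/2 - 5/2 = 1.
Summed: m(H) = 3/2 + 1/2 + 3/2 + 1 = 9/2.
So m(A \ H) = 9 - 9/2 = 9/2.

9/2


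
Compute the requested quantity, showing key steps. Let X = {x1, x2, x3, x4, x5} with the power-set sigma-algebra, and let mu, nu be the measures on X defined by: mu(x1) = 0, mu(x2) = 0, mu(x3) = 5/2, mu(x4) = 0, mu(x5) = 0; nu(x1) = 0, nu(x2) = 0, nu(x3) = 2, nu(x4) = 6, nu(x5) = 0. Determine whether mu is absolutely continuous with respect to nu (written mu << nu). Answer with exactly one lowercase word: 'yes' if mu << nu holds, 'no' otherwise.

mu << nu means: every nu-null measurable set is also mu-null; equivalently, for every atom x, if nu({x}) = 0 then mu({x}) = 0.
Checking each atom:
  x1: nu = 0, mu = 0 -> consistent with mu << nu.
  x2: nu = 0, mu = 0 -> consistent with mu << nu.
  x3: nu = 2 > 0 -> no constraint.
  x4: nu = 6 > 0 -> no constraint.
  x5: nu = 0, mu = 0 -> consistent with mu << nu.
No atom violates the condition. Therefore mu << nu.

yes


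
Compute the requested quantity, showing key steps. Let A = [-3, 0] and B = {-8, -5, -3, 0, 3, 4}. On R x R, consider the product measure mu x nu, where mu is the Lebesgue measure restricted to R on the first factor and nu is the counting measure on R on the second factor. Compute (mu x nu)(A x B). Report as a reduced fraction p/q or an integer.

For a measurable rectangle A x B, the product measure satisfies
  (mu x nu)(A x B) = mu(A) * nu(B).
  mu(A) = 3.
  nu(B) = 6.
  (mu x nu)(A x B) = 3 * 6 = 18.

18


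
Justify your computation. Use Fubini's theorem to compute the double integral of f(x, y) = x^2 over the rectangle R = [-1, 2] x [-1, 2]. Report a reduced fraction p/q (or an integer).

f(x, y) is a tensor product of a function of x and a function of y, and both factors are bounded continuous (hence Lebesgue integrable) on the rectangle, so Fubini's theorem applies:
  integral_R f d(m x m) = (integral_a1^b1 x^2 dx) * (integral_a2^b2 1 dy).
Inner integral in x: integral_{-1}^{2} x^2 dx = (2^3 - (-1)^3)/3
  = 3.
Inner integral in y: integral_{-1}^{2} 1 dy = (2^1 - (-1)^1)/1
  = 3.
Product: (3) * (3) = 9.

9


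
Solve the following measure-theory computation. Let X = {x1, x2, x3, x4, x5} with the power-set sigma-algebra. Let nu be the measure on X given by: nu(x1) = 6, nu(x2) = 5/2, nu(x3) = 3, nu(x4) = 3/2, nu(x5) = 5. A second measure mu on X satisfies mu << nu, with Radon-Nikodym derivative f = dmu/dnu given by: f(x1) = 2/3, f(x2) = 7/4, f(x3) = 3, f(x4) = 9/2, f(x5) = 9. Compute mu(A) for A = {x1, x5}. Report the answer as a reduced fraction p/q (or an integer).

By the defining property of the Radon-Nikodym derivative, for every measurable set A,
  mu(A) = integral_A f dnu.
Since nu is a discrete measure concentrated on the atoms of X, the integral over A reduces to the sum
  mu(A) = sum_{x in A} f(x) * nu({x}).
Computing each term:
  x1: f(x1) * nu(x1) = 2/3 * 6 = 4.
  x5: f(x5) * nu(x5) = 9 * 5 = 45.
Summing: mu(A) = 4 + 45 = 49.

49


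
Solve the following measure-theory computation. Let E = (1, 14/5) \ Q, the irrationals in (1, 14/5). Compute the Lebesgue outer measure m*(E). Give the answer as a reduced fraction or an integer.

The interval I = (1, 14/5) has m(I) = 14/5 - 1 = 9/5 (endpoints are measure-zero, so open/closed/half-open agree). Write I = (I cap Q) u (I \ Q). The rationals in I are countable, so m*(I cap Q) = 0 (cover each rational by intervals whose total length is arbitrarily small). By countable subadditivity m*(I) <= m*(I cap Q) + m*(I \ Q), hence m*(I \ Q) >= m(I) = 9/5. The reverse inequality m*(I \ Q) <= m*(I) = 9/5 is trivial since (I \ Q) is a subset of I. Therefore m*(I \ Q) = 9/5.

9/5


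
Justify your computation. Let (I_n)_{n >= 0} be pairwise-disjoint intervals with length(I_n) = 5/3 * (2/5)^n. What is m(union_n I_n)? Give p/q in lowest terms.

By countable additivity of the Lebesgue measure on pairwise disjoint measurable sets,
  m(union_{n >= 0} I_n) = sum_{n >= 0} m(I_n) = sum_{n >= 0} a * r^n,
  with a = 5/3 and r = 2/5.
Since 0 < r = 2/5 < 1, the geometric series converges:
  sum_{n >= 0} a * r^n = a / (1 - r).
  = 5/3 / (1 - 2/5)
  = 5/3 / (3/5)
  = 25/9.

25/9


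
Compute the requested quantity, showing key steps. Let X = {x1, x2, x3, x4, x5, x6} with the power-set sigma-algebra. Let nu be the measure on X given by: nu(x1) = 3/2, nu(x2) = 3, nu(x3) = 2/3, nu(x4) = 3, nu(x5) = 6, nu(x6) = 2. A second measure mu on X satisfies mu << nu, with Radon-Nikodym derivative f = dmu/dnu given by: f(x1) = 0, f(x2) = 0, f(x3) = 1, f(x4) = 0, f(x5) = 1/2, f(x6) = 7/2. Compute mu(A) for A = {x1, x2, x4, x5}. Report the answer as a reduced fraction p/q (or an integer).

By the defining property of the Radon-Nikodym derivative, for every measurable set A,
  mu(A) = integral_A f dnu.
Since nu is a discrete measure concentrated on the atoms of X, the integral over A reduces to the sum
  mu(A) = sum_{x in A} f(x) * nu({x}).
Computing each term:
  x1: f(x1) * nu(x1) = 0 * 3/2 = 0.
  x2: f(x2) * nu(x2) = 0 * 3 = 0.
  x4: f(x4) * nu(x4) = 0 * 3 = 0.
  x5: f(x5) * nu(x5) = 1/2 * 6 = 3.
Summing: mu(A) = 0 + 0 + 0 + 3 = 3.

3


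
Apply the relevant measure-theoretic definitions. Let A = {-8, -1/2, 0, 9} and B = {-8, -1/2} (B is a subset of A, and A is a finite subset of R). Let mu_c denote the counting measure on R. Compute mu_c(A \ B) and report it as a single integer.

Counting measure assigns mu_c(E) = |E| (number of elements) when E is finite. For B subset A, A \ B is the set of elements of A not in B, so |A \ B| = |A| - |B|.
|A| = 4, |B| = 2, so mu_c(A \ B) = 4 - 2 = 2.

2


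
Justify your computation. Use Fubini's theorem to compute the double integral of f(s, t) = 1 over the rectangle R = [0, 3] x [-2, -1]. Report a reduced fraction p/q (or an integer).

f(s, t) is a tensor product of a function of s and a function of t, and both factors are bounded continuous (hence Lebesgue integrable) on the rectangle, so Fubini's theorem applies:
  integral_R f d(m x m) = (integral_a1^b1 1 ds) * (integral_a2^b2 1 dt).
Inner integral in s: integral_{0}^{3} 1 ds = (3^1 - 0^1)/1
  = 3.
Inner integral in t: integral_{-2}^{-1} 1 dt = ((-1)^1 - (-2)^1)/1
  = 1.
Product: (3) * (1) = 3.

3


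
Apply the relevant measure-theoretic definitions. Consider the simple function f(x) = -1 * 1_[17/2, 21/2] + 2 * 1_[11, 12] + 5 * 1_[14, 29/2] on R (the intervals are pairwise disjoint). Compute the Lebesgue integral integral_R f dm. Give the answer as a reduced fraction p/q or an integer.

For a simple function f = sum_i c_i * 1_{A_i} with disjoint A_i,
  integral f dm = sum_i c_i * m(A_i).
Lengths of the A_i:
  m(A_1) = 21/2 - 17/2 = 2.
  m(A_2) = 12 - 11 = 1.
  m(A_3) = 29/2 - 14 = 1/2.
Contributions c_i * m(A_i):
  (-1) * (2) = -2.
  (2) * (1) = 2.
  (5) * (1/2) = 5/2.
Total: -2 + 2 + 5/2 = 5/2.

5/2


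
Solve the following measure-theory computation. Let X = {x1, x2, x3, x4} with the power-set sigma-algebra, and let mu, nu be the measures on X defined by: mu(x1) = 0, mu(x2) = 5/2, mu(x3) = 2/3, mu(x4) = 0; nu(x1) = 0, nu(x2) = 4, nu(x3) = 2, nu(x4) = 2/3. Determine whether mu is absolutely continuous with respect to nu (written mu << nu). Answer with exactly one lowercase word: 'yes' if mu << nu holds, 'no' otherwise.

mu << nu means: every nu-null measurable set is also mu-null; equivalently, for every atom x, if nu({x}) = 0 then mu({x}) = 0.
Checking each atom:
  x1: nu = 0, mu = 0 -> consistent with mu << nu.
  x2: nu = 4 > 0 -> no constraint.
  x3: nu = 2 > 0 -> no constraint.
  x4: nu = 2/3 > 0 -> no constraint.
No atom violates the condition. Therefore mu << nu.

yes


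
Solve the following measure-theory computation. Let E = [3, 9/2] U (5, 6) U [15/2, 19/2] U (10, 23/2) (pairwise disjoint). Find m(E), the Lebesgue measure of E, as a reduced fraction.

For pairwise disjoint intervals, m(union_i I_i) = sum_i m(I_i),
and m is invariant under swapping open/closed endpoints (single points have measure 0).
So m(E) = sum_i (b_i - a_i).
  I_1 has length 9/2 - 3 = 3/2.
  I_2 has length 6 - 5 = 1.
  I_3 has length 19/2 - 15/2 = 2.
  I_4 has length 23/2 - 10 = 3/2.
Summing:
  m(E) = 3/2 + 1 + 2 + 3/2 = 6.

6


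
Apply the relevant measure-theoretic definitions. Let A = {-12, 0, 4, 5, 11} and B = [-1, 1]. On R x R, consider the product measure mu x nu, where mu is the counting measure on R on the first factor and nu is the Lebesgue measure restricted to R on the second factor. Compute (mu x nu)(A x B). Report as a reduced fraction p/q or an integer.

For a measurable rectangle A x B, the product measure satisfies
  (mu x nu)(A x B) = mu(A) * nu(B).
  mu(A) = 5.
  nu(B) = 2.
  (mu x nu)(A x B) = 5 * 2 = 10.

10


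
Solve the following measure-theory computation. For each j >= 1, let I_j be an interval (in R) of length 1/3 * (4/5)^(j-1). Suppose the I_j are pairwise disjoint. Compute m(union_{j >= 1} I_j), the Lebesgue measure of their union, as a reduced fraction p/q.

By countable additivity of the Lebesgue measure on pairwise disjoint measurable sets,
  m(union_{j >= 1} I_j) = sum_{j >= 1} m(I_j) = sum_{j >= 1} a * r^(j-1),
  with a = 1/3 and r = 4/5.
Since 0 < r = 4/5 < 1, the geometric series converges:
  sum_{j >= 1} a * r^(j-1) = a / (1 - r).
  = 1/3 / (1 - 4/5)
  = 1/3 / (1/5)
  = 5/3.

5/3


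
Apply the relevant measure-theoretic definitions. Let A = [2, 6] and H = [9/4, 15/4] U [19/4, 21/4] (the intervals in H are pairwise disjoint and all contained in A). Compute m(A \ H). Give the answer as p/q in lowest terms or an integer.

The ambient interval has length m(A) = 6 - 2 = 4.
Since the holes are disjoint and sit inside A, by finite additivity
  m(H) = sum_i (b_i - a_i), and m(A \ H) = m(A) - m(H).
Computing the hole measures:
  m(H_1) = 15/4 - 9/4 = 3/2.
  m(H_2) = 21/4 - 19/4 = 1/2.
Summed: m(H) = 3/2 + 1/2 = 2.
So m(A \ H) = 4 - 2 = 2.

2


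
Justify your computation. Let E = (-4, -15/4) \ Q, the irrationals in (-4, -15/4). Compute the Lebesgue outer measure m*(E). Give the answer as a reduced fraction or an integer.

The interval I = (-4, -15/4) has m(I) = -15/4 - (-4) = 1/4 (endpoints are measure-zero, so open/closed/half-open agree). Write I = (I cap Q) u (I \ Q). The rationals in I are countable, so m*(I cap Q) = 0 (cover each rational by intervals whose total length is arbitrarily small). By countable subadditivity m*(I) <= m*(I cap Q) + m*(I \ Q), hence m*(I \ Q) >= m(I) = 1/4. The reverse inequality m*(I \ Q) <= m*(I) = 1/4 is trivial since (I \ Q) is a subset of I. Therefore m*(I \ Q) = 1/4.

1/4


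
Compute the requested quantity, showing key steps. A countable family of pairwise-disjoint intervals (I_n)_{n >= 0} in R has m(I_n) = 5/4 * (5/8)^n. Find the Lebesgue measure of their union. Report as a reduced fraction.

By countable additivity of the Lebesgue measure on pairwise disjoint measurable sets,
  m(union_{n >= 0} I_n) = sum_{n >= 0} m(I_n) = sum_{n >= 0} a * r^n,
  with a = 5/4 and r = 5/8.
Since 0 < r = 5/8 < 1, the geometric series converges:
  sum_{n >= 0} a * r^n = a / (1 - r).
  = 5/4 / (1 - 5/8)
  = 5/4 / (3/8)
  = 10/3.

10/3


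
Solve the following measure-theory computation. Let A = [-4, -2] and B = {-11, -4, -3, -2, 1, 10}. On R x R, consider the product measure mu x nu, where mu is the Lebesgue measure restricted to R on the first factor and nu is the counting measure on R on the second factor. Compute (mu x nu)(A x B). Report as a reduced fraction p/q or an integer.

For a measurable rectangle A x B, the product measure satisfies
  (mu x nu)(A x B) = mu(A) * nu(B).
  mu(A) = 2.
  nu(B) = 6.
  (mu x nu)(A x B) = 2 * 6 = 12.

12


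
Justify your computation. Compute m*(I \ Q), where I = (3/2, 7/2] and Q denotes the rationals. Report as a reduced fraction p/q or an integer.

The interval I = (3/2, 7/2] has m(I) = 7/2 - 3/2 = 2 (endpoints are measure-zero, so open/closed/half-open agree). Write I = (I cap Q) u (I \ Q). The rationals in I are countable, so m*(I cap Q) = 0 (cover each rational by intervals whose total length is arbitrarily small). By countable subadditivity m*(I) <= m*(I cap Q) + m*(I \ Q), hence m*(I \ Q) >= m(I) = 2. The reverse inequality m*(I \ Q) <= m*(I) = 2 is trivial since (I \ Q) is a subset of I. Therefore m*(I \ Q) = 2.

2


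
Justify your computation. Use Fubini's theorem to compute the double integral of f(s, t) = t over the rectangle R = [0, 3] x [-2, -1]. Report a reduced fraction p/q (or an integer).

f(s, t) is a tensor product of a function of s and a function of t, and both factors are bounded continuous (hence Lebesgue integrable) on the rectangle, so Fubini's theorem applies:
  integral_R f d(m x m) = (integral_a1^b1 1 ds) * (integral_a2^b2 t dt).
Inner integral in s: integral_{0}^{3} 1 ds = (3^1 - 0^1)/1
  = 3.
Inner integral in t: integral_{-2}^{-1} t dt = ((-1)^2 - (-2)^2)/2
  = -3/2.
Product: (3) * (-3/2) = -9/2.

-9/2


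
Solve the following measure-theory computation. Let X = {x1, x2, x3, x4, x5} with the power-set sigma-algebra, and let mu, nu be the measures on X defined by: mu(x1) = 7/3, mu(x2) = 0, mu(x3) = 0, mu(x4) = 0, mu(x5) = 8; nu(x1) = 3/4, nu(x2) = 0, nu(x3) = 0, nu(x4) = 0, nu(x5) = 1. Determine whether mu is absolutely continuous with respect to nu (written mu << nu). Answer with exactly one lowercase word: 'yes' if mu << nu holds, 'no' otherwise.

mu << nu means: every nu-null measurable set is also mu-null; equivalently, for every atom x, if nu({x}) = 0 then mu({x}) = 0.
Checking each atom:
  x1: nu = 3/4 > 0 -> no constraint.
  x2: nu = 0, mu = 0 -> consistent with mu << nu.
  x3: nu = 0, mu = 0 -> consistent with mu << nu.
  x4: nu = 0, mu = 0 -> consistent with mu << nu.
  x5: nu = 1 > 0 -> no constraint.
No atom violates the condition. Therefore mu << nu.

yes


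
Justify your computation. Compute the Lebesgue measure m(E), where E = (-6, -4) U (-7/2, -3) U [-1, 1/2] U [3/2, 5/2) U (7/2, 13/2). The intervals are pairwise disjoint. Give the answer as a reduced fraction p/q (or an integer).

For pairwise disjoint intervals, m(union_i I_i) = sum_i m(I_i),
and m is invariant under swapping open/closed endpoints (single points have measure 0).
So m(E) = sum_i (b_i - a_i).
  I_1 has length -4 - (-6) = 2.
  I_2 has length -3 - (-7/2) = 1/2.
  I_3 has length 1/2 - (-1) = 3/2.
  I_4 has length 5/2 - 3/2 = 1.
  I_5 has length 13/2 - 7/2 = 3.
Summing:
  m(E) = 2 + 1/2 + 3/2 + 1 + 3 = 8.

8


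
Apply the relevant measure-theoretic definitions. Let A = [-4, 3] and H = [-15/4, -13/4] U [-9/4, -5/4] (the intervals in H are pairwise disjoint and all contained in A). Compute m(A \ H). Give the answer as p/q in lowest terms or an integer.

The ambient interval has length m(A) = 3 - (-4) = 7.
Since the holes are disjoint and sit inside A, by finite additivity
  m(H) = sum_i (b_i - a_i), and m(A \ H) = m(A) - m(H).
Computing the hole measures:
  m(H_1) = -13/4 - (-15/4) = 1/2.
  m(H_2) = -5/4 - (-9/4) = 1.
Summed: m(H) = 1/2 + 1 = 3/2.
So m(A \ H) = 7 - 3/2 = 11/2.

11/2


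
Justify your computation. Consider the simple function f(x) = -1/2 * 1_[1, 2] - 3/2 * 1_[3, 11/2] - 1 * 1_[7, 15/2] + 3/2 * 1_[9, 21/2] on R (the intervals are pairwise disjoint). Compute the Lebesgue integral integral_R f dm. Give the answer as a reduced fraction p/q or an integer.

For a simple function f = sum_i c_i * 1_{A_i} with disjoint A_i,
  integral f dm = sum_i c_i * m(A_i).
Lengths of the A_i:
  m(A_1) = 2 - 1 = 1.
  m(A_2) = 11/2 - 3 = 5/2.
  m(A_3) = 15/2 - 7 = 1/2.
  m(A_4) = 21/2 - 9 = 3/2.
Contributions c_i * m(A_i):
  (-1/2) * (1) = -1/2.
  (-3/2) * (5/2) = -15/4.
  (-1) * (1/2) = -1/2.
  (3/2) * (3/2) = 9/4.
Total: -1/2 - 15/4 - 1/2 + 9/4 = -5/2.

-5/2


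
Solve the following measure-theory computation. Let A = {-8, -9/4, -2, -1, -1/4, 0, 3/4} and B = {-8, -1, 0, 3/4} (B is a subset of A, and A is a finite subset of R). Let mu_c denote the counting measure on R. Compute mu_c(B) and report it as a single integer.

Counting measure assigns mu_c(E) = |E| (number of elements) when E is finite.
B has 4 element(s), so mu_c(B) = 4.

4


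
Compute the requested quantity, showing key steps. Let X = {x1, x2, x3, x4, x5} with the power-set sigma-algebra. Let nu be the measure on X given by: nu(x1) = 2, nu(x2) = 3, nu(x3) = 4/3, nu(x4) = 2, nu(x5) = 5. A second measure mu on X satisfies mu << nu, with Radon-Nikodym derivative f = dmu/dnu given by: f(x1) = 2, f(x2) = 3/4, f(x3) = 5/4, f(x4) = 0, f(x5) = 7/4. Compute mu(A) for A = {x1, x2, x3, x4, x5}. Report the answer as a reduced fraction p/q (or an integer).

By the defining property of the Radon-Nikodym derivative, for every measurable set A,
  mu(A) = integral_A f dnu.
Since nu is a discrete measure concentrated on the atoms of X, the integral over A reduces to the sum
  mu(A) = sum_{x in A} f(x) * nu({x}).
Computing each term:
  x1: f(x1) * nu(x1) = 2 * 2 = 4.
  x2: f(x2) * nu(x2) = 3/4 * 3 = 9/4.
  x3: f(x3) * nu(x3) = 5/4 * 4/3 = 5/3.
  x4: f(x4) * nu(x4) = 0 * 2 = 0.
  x5: f(x5) * nu(x5) = 7/4 * 5 = 35/4.
Summing: mu(A) = 4 + 9/4 + 5/3 + 0 + 35/4 = 50/3.

50/3


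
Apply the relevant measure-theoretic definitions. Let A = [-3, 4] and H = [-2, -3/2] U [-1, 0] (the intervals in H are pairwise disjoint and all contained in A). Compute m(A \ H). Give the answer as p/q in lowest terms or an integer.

The ambient interval has length m(A) = 4 - (-3) = 7.
Since the holes are disjoint and sit inside A, by finite additivity
  m(H) = sum_i (b_i - a_i), and m(A \ H) = m(A) - m(H).
Computing the hole measures:
  m(H_1) = -3/2 - (-2) = 1/2.
  m(H_2) = 0 - (-1) = 1.
Summed: m(H) = 1/2 + 1 = 3/2.
So m(A \ H) = 7 - 3/2 = 11/2.

11/2


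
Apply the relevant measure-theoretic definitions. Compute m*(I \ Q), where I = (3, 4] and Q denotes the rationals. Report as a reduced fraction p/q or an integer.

The interval I = (3, 4] has m(I) = 4 - 3 = 1 (endpoints are measure-zero, so open/closed/half-open agree). Write I = (I cap Q) u (I \ Q). The rationals in I are countable, so m*(I cap Q) = 0 (cover each rational by intervals whose total length is arbitrarily small). By countable subadditivity m*(I) <= m*(I cap Q) + m*(I \ Q), hence m*(I \ Q) >= m(I) = 1. The reverse inequality m*(I \ Q) <= m*(I) = 1 is trivial since (I \ Q) is a subset of I. Therefore m*(I \ Q) = 1.

1


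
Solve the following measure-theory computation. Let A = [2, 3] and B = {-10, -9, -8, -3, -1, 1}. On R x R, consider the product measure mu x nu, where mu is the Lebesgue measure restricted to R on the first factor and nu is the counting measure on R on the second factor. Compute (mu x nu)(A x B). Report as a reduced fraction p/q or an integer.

For a measurable rectangle A x B, the product measure satisfies
  (mu x nu)(A x B) = mu(A) * nu(B).
  mu(A) = 1.
  nu(B) = 6.
  (mu x nu)(A x B) = 1 * 6 = 6.

6


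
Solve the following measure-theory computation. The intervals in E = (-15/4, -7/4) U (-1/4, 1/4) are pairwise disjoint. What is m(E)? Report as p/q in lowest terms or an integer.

For pairwise disjoint intervals, m(union_i I_i) = sum_i m(I_i),
and m is invariant under swapping open/closed endpoints (single points have measure 0).
So m(E) = sum_i (b_i - a_i).
  I_1 has length -7/4 - (-15/4) = 2.
  I_2 has length 1/4 - (-1/4) = 1/2.
Summing:
  m(E) = 2 + 1/2 = 5/2.

5/2


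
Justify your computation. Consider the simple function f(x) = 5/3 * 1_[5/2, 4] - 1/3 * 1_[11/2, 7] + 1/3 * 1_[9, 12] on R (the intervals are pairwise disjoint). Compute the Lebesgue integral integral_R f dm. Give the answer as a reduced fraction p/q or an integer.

For a simple function f = sum_i c_i * 1_{A_i} with disjoint A_i,
  integral f dm = sum_i c_i * m(A_i).
Lengths of the A_i:
  m(A_1) = 4 - 5/2 = 3/2.
  m(A_2) = 7 - 11/2 = 3/2.
  m(A_3) = 12 - 9 = 3.
Contributions c_i * m(A_i):
  (5/3) * (3/2) = 5/2.
  (-1/3) * (3/2) = -1/2.
  (1/3) * (3) = 1.
Total: 5/2 - 1/2 + 1 = 3.

3


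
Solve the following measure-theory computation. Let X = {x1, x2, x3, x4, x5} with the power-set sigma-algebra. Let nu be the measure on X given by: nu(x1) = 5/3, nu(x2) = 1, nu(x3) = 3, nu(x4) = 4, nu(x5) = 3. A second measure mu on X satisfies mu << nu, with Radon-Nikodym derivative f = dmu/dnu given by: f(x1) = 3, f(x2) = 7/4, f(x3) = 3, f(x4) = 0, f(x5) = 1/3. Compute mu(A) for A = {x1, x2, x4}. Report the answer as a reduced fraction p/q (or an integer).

By the defining property of the Radon-Nikodym derivative, for every measurable set A,
  mu(A) = integral_A f dnu.
Since nu is a discrete measure concentrated on the atoms of X, the integral over A reduces to the sum
  mu(A) = sum_{x in A} f(x) * nu({x}).
Computing each term:
  x1: f(x1) * nu(x1) = 3 * 5/3 = 5.
  x2: f(x2) * nu(x2) = 7/4 * 1 = 7/4.
  x4: f(x4) * nu(x4) = 0 * 4 = 0.
Summing: mu(A) = 5 + 7/4 + 0 = 27/4.

27/4


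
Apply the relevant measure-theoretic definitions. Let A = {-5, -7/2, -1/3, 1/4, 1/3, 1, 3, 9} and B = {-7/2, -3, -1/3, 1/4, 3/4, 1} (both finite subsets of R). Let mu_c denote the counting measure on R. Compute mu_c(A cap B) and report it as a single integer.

Counting measure on a finite set equals cardinality. mu_c(A cap B) = |A cap B| (elements appearing in both).
Enumerating the elements of A that also lie in B gives 4 element(s).
So mu_c(A cap B) = 4.

4


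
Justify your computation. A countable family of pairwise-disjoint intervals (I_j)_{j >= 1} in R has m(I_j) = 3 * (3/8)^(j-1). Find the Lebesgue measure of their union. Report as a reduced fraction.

By countable additivity of the Lebesgue measure on pairwise disjoint measurable sets,
  m(union_{j >= 1} I_j) = sum_{j >= 1} m(I_j) = sum_{j >= 1} a * r^(j-1),
  with a = 3 and r = 3/8.
Since 0 < r = 3/8 < 1, the geometric series converges:
  sum_{j >= 1} a * r^(j-1) = a / (1 - r).
  = 3 / (1 - 3/8)
  = 3 / (5/8)
  = 24/5.

24/5


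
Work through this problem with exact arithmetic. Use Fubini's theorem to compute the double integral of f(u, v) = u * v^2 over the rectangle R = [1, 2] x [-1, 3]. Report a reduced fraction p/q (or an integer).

f(u, v) is a tensor product of a function of u and a function of v, and both factors are bounded continuous (hence Lebesgue integrable) on the rectangle, so Fubini's theorem applies:
  integral_R f d(m x m) = (integral_a1^b1 u du) * (integral_a2^b2 v^2 dv).
Inner integral in u: integral_{1}^{2} u du = (2^2 - 1^2)/2
  = 3/2.
Inner integral in v: integral_{-1}^{3} v^2 dv = (3^3 - (-1)^3)/3
  = 28/3.
Product: (3/2) * (28/3) = 14.

14


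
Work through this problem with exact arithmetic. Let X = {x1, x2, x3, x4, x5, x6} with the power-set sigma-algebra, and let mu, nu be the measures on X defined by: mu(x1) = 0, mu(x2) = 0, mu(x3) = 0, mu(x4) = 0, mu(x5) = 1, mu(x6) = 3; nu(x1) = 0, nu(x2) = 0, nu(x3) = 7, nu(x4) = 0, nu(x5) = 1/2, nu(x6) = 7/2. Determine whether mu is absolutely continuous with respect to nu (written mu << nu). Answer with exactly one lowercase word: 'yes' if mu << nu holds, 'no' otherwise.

mu << nu means: every nu-null measurable set is also mu-null; equivalently, for every atom x, if nu({x}) = 0 then mu({x}) = 0.
Checking each atom:
  x1: nu = 0, mu = 0 -> consistent with mu << nu.
  x2: nu = 0, mu = 0 -> consistent with mu << nu.
  x3: nu = 7 > 0 -> no constraint.
  x4: nu = 0, mu = 0 -> consistent with mu << nu.
  x5: nu = 1/2 > 0 -> no constraint.
  x6: nu = 7/2 > 0 -> no constraint.
No atom violates the condition. Therefore mu << nu.

yes


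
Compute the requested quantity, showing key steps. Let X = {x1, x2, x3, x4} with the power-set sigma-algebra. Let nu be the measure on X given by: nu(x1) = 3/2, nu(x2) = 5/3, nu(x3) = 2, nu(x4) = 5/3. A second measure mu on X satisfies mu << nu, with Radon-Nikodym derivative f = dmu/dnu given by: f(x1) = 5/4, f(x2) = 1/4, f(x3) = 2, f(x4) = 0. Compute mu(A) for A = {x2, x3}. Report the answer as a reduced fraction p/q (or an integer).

By the defining property of the Radon-Nikodym derivative, for every measurable set A,
  mu(A) = integral_A f dnu.
Since nu is a discrete measure concentrated on the atoms of X, the integral over A reduces to the sum
  mu(A) = sum_{x in A} f(x) * nu({x}).
Computing each term:
  x2: f(x2) * nu(x2) = 1/4 * 5/3 = 5/12.
  x3: f(x3) * nu(x3) = 2 * 2 = 4.
Summing: mu(A) = 5/12 + 4 = 53/12.

53/12


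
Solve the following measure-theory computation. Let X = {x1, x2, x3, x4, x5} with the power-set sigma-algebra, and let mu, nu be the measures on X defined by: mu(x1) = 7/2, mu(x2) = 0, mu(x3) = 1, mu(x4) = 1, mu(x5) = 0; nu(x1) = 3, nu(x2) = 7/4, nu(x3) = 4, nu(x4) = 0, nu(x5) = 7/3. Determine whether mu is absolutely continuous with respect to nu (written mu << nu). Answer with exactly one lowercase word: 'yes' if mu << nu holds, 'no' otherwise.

mu << nu means: every nu-null measurable set is also mu-null; equivalently, for every atom x, if nu({x}) = 0 then mu({x}) = 0.
Checking each atom:
  x1: nu = 3 > 0 -> no constraint.
  x2: nu = 7/4 > 0 -> no constraint.
  x3: nu = 4 > 0 -> no constraint.
  x4: nu = 0, mu = 1 > 0 -> violates mu << nu.
  x5: nu = 7/3 > 0 -> no constraint.
The atom(s) x4 violate the condition (nu = 0 but mu > 0). Therefore mu is NOT absolutely continuous w.r.t. nu.

no


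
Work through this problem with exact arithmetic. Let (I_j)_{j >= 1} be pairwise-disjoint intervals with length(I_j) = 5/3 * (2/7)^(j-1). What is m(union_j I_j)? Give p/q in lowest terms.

By countable additivity of the Lebesgue measure on pairwise disjoint measurable sets,
  m(union_{j >= 1} I_j) = sum_{j >= 1} m(I_j) = sum_{j >= 1} a * r^(j-1),
  with a = 5/3 and r = 2/7.
Since 0 < r = 2/7 < 1, the geometric series converges:
  sum_{j >= 1} a * r^(j-1) = a / (1 - r).
  = 5/3 / (1 - 2/7)
  = 5/3 / (5/7)
  = 7/3.

7/3


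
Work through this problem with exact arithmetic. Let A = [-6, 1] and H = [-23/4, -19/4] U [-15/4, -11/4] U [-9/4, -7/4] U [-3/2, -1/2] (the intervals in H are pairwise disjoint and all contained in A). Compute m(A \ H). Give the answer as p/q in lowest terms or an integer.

The ambient interval has length m(A) = 1 - (-6) = 7.
Since the holes are disjoint and sit inside A, by finite additivity
  m(H) = sum_i (b_i - a_i), and m(A \ H) = m(A) - m(H).
Computing the hole measures:
  m(H_1) = -19/4 - (-23/4) = 1.
  m(H_2) = -11/4 - (-15/4) = 1.
  m(H_3) = -7/4 - (-9/4) = 1/2.
  m(H_4) = -1/2 - (-3/2) = 1.
Summed: m(H) = 1 + 1 + 1/2 + 1 = 7/2.
So m(A \ H) = 7 - 7/2 = 7/2.

7/2


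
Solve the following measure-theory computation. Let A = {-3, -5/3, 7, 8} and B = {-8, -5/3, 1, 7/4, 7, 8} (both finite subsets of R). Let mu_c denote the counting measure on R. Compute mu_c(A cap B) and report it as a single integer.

Counting measure on a finite set equals cardinality. mu_c(A cap B) = |A cap B| (elements appearing in both).
Enumerating the elements of A that also lie in B gives 3 element(s).
So mu_c(A cap B) = 3.

3


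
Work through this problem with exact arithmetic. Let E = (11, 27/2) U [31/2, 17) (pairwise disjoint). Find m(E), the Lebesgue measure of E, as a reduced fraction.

For pairwise disjoint intervals, m(union_i I_i) = sum_i m(I_i),
and m is invariant under swapping open/closed endpoints (single points have measure 0).
So m(E) = sum_i (b_i - a_i).
  I_1 has length 27/2 - 11 = 5/2.
  I_2 has length 17 - 31/2 = 3/2.
Summing:
  m(E) = 5/2 + 3/2 = 4.

4


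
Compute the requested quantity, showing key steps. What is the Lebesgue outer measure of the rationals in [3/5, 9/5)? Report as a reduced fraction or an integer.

E = Q cap [3/5, 9/5) is a subset of Q, which is countable. Enumerate Q = {q_1, q_2, ...}; for any eps > 0, cover q_k by the open interval (q_k - eps/2^(k+1), q_k + eps/2^(k+1)), of length eps/2^k. The total cover length is sum_{k>=1} eps/2^k = eps. Hence m*(E) <= m*(Q) <= eps for every eps > 0, and since outer measure is non-negative, m*(E) = 0.

0


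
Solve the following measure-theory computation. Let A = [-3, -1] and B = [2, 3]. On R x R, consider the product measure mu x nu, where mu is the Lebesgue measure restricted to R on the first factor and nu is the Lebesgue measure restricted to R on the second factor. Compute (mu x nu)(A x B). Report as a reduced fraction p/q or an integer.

For a measurable rectangle A x B, the product measure satisfies
  (mu x nu)(A x B) = mu(A) * nu(B).
  mu(A) = 2.
  nu(B) = 1.
  (mu x nu)(A x B) = 2 * 1 = 2.

2


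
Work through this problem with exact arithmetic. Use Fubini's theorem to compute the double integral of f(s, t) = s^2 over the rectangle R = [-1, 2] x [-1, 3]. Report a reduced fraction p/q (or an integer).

f(s, t) is a tensor product of a function of s and a function of t, and both factors are bounded continuous (hence Lebesgue integrable) on the rectangle, so Fubini's theorem applies:
  integral_R f d(m x m) = (integral_a1^b1 s^2 ds) * (integral_a2^b2 1 dt).
Inner integral in s: integral_{-1}^{2} s^2 ds = (2^3 - (-1)^3)/3
  = 3.
Inner integral in t: integral_{-1}^{3} 1 dt = (3^1 - (-1)^1)/1
  = 4.
Product: (3) * (4) = 12.

12


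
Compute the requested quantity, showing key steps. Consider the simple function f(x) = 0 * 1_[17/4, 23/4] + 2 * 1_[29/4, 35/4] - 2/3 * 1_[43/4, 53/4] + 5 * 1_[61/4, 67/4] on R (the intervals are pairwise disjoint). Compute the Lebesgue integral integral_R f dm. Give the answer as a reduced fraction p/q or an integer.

For a simple function f = sum_i c_i * 1_{A_i} with disjoint A_i,
  integral f dm = sum_i c_i * m(A_i).
Lengths of the A_i:
  m(A_1) = 23/4 - 17/4 = 3/2.
  m(A_2) = 35/4 - 29/4 = 3/2.
  m(A_3) = 53/4 - 43/4 = 5/2.
  m(A_4) = 67/4 - 61/4 = 3/2.
Contributions c_i * m(A_i):
  (0) * (3/2) = 0.
  (2) * (3/2) = 3.
  (-2/3) * (5/2) = -5/3.
  (5) * (3/2) = 15/2.
Total: 0 + 3 - 5/3 + 15/2 = 53/6.

53/6


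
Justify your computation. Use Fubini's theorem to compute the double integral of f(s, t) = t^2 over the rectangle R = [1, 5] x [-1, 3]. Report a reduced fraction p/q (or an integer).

f(s, t) is a tensor product of a function of s and a function of t, and both factors are bounded continuous (hence Lebesgue integrable) on the rectangle, so Fubini's theorem applies:
  integral_R f d(m x m) = (integral_a1^b1 1 ds) * (integral_a2^b2 t^2 dt).
Inner integral in s: integral_{1}^{5} 1 ds = (5^1 - 1^1)/1
  = 4.
Inner integral in t: integral_{-1}^{3} t^2 dt = (3^3 - (-1)^3)/3
  = 28/3.
Product: (4) * (28/3) = 112/3.

112/3


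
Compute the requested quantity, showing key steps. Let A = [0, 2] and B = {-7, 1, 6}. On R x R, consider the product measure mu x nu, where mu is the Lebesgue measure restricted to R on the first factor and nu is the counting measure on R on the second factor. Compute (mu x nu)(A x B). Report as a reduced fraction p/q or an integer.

For a measurable rectangle A x B, the product measure satisfies
  (mu x nu)(A x B) = mu(A) * nu(B).
  mu(A) = 2.
  nu(B) = 3.
  (mu x nu)(A x B) = 2 * 3 = 6.

6


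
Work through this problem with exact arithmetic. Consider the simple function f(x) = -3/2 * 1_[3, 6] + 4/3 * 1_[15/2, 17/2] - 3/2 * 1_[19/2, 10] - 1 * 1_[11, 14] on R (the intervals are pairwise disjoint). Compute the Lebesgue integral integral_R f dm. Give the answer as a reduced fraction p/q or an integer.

For a simple function f = sum_i c_i * 1_{A_i} with disjoint A_i,
  integral f dm = sum_i c_i * m(A_i).
Lengths of the A_i:
  m(A_1) = 6 - 3 = 3.
  m(A_2) = 17/2 - 15/2 = 1.
  m(A_3) = 10 - 19/2 = 1/2.
  m(A_4) = 14 - 11 = 3.
Contributions c_i * m(A_i):
  (-3/2) * (3) = -9/2.
  (4/3) * (1) = 4/3.
  (-3/2) * (1/2) = -3/4.
  (-1) * (3) = -3.
Total: -9/2 + 4/3 - 3/4 - 3 = -83/12.

-83/12


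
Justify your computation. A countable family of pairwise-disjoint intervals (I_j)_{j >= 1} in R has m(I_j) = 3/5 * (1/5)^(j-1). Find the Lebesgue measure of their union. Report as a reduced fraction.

By countable additivity of the Lebesgue measure on pairwise disjoint measurable sets,
  m(union_{j >= 1} I_j) = sum_{j >= 1} m(I_j) = sum_{j >= 1} a * r^(j-1),
  with a = 3/5 and r = 1/5.
Since 0 < r = 1/5 < 1, the geometric series converges:
  sum_{j >= 1} a * r^(j-1) = a / (1 - r).
  = 3/5 / (1 - 1/5)
  = 3/5 / (4/5)
  = 3/4.

3/4


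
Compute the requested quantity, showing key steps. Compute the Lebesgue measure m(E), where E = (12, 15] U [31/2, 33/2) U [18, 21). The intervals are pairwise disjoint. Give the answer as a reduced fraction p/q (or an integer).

For pairwise disjoint intervals, m(union_i I_i) = sum_i m(I_i),
and m is invariant under swapping open/closed endpoints (single points have measure 0).
So m(E) = sum_i (b_i - a_i).
  I_1 has length 15 - 12 = 3.
  I_2 has length 33/2 - 31/2 = 1.
  I_3 has length 21 - 18 = 3.
Summing:
  m(E) = 3 + 1 + 3 = 7.

7
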